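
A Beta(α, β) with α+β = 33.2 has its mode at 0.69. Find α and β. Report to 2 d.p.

Mode = (α−1)/(κ−2) with κ = α+β, so α−1 = 0.69·31.2 = 21.53.
α = 22.53; β = κ − α = 10.67.

α = 22.53, β = 10.67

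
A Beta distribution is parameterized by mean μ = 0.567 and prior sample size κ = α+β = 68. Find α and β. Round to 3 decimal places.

α = 38.556, β = 29.444

Split κ in proportion μ : (1−μ): α = 0.567·68 = 38.556, β = 68 − 38.556 = 29.444.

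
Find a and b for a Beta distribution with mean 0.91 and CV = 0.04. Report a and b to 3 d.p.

Var = (CV·μ)² = (0.04×0.91)² = 0.001325.
a+b = μ(1−μ)/Var − 1 = 0.0819/0.001325 − 1 = 60.8132.
Thus a = 0.91·60.8132 = 55.340 and b = 0.09·60.8132 = 5.473.

a = 55.340, b = 5.473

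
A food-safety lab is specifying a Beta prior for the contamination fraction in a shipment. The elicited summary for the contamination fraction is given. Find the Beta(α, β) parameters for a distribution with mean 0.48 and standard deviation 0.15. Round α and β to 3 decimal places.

α = 4.845, β = 5.249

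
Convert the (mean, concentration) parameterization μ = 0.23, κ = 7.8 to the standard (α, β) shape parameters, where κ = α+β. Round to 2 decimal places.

α = 1.79, β = 6.01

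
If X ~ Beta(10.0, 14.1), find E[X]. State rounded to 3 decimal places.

0.415

The Beta mean is α/(α+β) = 10.0/(10.0+14.1) = 0.415.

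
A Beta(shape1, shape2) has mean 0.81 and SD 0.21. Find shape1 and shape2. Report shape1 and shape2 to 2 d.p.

shape1 = 2.02, shape2 = 0.47

σ² = 0.21² = 0.0441.
With s = shape1+shape2, Var = μ(1−μ)/(s+1), so s+1 = (0.81×0.19)/0.0441 = 3.4898 and s = 2.4898.
shape1 = μs = 2.02, shape2 = (1−μ)s = 0.47.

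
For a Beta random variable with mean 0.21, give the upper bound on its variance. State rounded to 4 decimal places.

Var = μ(1−μ)/(α+β+1), which approaches μ(1−μ) as α+β → 0.
So the supremum is μ(1−μ) = 0.21×0.79 = 0.1659.

0.1659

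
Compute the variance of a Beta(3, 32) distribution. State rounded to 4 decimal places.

μ = 3/35 = 0.085714; Var = μ(1−μ)/(α+β+1) = 0.0783673/36 = 0.0022.

0.0022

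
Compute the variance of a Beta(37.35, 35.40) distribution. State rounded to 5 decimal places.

0.00339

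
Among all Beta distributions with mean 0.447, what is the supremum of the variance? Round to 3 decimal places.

Var = μ(1−μ)/(α+β+1), which approaches μ(1−μ) as α+β → 0.
So the supremum is μ(1−μ) = 0.447×0.553 = 0.247.

0.247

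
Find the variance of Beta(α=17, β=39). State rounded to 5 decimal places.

Var = αβ/[(α+β)²(α+β+1)] = (17×39)/(56²×57) = 663/178752 = 0.00371.

0.00371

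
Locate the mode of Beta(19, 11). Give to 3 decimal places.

0.643

The density x^(α−1)(1−x)^(β−1) is maximised at (α−1)/(α+β−2) = 18/28 = 0.643.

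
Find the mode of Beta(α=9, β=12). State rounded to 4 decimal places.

0.4211

With α,β > 1, mode = (α−1)/(α+β−2) = 8/19 = 0.4211.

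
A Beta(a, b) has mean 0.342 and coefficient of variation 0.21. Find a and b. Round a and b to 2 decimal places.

Var = (CV·μ)² = (0.21×0.342)² = 0.005158.
a+b = μ(1−μ)/Var − 1 = 0.225036/0.005158 − 1 = 42.6276.
Thus a = 0.342·42.6276 = 14.58 and b = 0.658·42.6276 = 28.05.

a = 14.58, b = 28.05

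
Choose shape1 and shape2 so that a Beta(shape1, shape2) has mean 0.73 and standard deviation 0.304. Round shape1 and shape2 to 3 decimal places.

First σ² = 0.092416. Setting shape1 = μn, shape2 = (1−μ)n with n = shape1+shape2,
μ(1−μ)/(n+1) = 0.092416 ⇒ n+1 = 0.1971/0.092416 = 2.1327 ⇒ n = 1.1327.
Hence shape1 = 0.73×1.1327 = 0.827, shape2 = 0.27×1.1327 = 0.306.

shape1 = 0.827, shape2 = 0.306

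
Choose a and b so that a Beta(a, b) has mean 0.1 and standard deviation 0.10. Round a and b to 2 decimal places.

Variance = 0.10² = 0.0100. The moment-matching identity a+b = μ(1−μ)/Var − 1 gives
a+b = 0.09/0.0100 − 1 = 8.0000, so a = μ·8.0000 = 0.80 and b = (1−μ)·8.0000 = 7.20.

a = 0.80, b = 7.20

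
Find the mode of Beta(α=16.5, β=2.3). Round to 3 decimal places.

0.923

With α,β > 1, mode = (α−1)/(α+β−2) = 15.5/16.8 = 0.923.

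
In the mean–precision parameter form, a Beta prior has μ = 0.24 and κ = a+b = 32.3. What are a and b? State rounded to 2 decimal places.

a = 7.75, b = 24.55

a = μκ = 0.24×32.3 = 7.75 and b = (1−μ)κ = 0.76×32.3 = 24.55.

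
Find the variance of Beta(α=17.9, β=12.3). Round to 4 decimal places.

0.0077

α+β = 30.2 and αβ = 220.17, so Var = αβ/[(α+β)²(α+β+1)] = 220.17/28455.648 = 0.0077.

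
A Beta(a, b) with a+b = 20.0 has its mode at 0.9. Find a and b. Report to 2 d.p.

a = 17.20, b = 2.80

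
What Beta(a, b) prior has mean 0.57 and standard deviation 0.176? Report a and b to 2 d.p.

a = 3.94, b = 2.97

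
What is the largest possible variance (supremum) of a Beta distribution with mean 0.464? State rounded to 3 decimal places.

0.249

For fixed mean μ the Beta variance is μ(1−μ)/(α+β+1), increasing as α+β decreases.
Its least upper bound (not attained) is μ(1−μ) = 0.464·0.536 = 0.249.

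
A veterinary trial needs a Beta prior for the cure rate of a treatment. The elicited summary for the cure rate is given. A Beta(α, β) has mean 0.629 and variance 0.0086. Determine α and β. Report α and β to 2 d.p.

α = 16.44, β = 9.70

Let s = α+β. The Beta variance is μ(1−μ)/(s+1).
So s+1 = μ(1−μ)/σ² = (0.629×0.371)/0.0086 = 0.233359/0.0086 = 27.1348, giving s = 26.1348.
Then α = μs = 0.629×26.1348 = 16.44 and β = (1−μ)s = 0.371×26.1348 = 9.70.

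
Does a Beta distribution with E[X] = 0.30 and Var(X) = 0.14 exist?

Yes

A Beta with mean μ has variance μ(1−μ)/(α+β+1) < μ(1−μ).
Here μ(1−μ) = 0.30×0.70 = 0.2100, and 0.14 < 0.2100.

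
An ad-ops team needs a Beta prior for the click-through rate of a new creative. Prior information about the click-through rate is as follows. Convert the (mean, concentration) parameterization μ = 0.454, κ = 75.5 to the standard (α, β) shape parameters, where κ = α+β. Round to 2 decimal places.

α = μκ = 0.454×75.5 = 34.28 and β = (1−μ)κ = 0.546×75.5 = 41.22.

α = 34.28, β = 41.22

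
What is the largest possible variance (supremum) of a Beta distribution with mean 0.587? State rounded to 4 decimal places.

0.2424

Var = μ(1−μ)/(α+β+1), which approaches μ(1−μ) as α+β → 0.
So the supremum is μ(1−μ) = 0.587×0.413 = 0.2424.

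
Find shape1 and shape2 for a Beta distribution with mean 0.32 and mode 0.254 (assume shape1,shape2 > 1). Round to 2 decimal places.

Let s = shape1+shape2. Mean gives shape1 = μs = 0.32s; mode gives (shape1−1)/(s−2) = 0.254.
Substituting: 0.32s − 1 = 0.254(s−2) = 0.254s − 0.508, so 0.066s = 0.492 and s = 7.4545.
Then shape1 = 0.32×7.4545 = 2.39 and shape2 = s−shape1 = 5.07.

shape1 = 2.39, shape2 = 5.07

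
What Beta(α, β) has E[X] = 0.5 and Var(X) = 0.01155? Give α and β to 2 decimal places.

α = 10.32, β = 10.32

Write ν = α+β; then α = μν and Var = μ(1−μ)/(ν+1).
ν = μ(1−μ)/Var − 1 = 0.25/0.01155 − 1 = 20.6450.
α = 0.5·20.6450 = 10.32, β = 0.5·20.6450 = 10.32.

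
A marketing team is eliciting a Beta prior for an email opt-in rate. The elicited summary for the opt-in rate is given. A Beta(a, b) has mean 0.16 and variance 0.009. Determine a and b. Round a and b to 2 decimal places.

Let s = a+b. The Beta variance is μ(1−μ)/(s+1).
So s+1 = μ(1−μ)/σ² = (0.16×0.84)/0.009 = 0.1344/0.009 = 14.9333, giving s = 13.9333.
Then a = μs = 0.16×13.9333 = 2.23 and b = (1−μ)s = 0.84×13.9333 = 11.70.

a = 2.23, b = 11.70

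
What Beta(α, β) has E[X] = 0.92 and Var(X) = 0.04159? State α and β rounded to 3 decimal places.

α = 0.708, β = 0.062

Write ν = α+β; then α = μν and Var = μ(1−μ)/(ν+1).
ν = μ(1−μ)/Var − 1 = 0.0736/0.04159 − 1 = 0.7697.
α = 0.92·0.7697 = 0.708, β = 0.08·0.7697 = 0.062.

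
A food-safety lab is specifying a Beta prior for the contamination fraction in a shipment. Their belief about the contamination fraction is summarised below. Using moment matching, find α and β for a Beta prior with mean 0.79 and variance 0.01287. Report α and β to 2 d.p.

α = 9.39, β = 2.50

Write ν = α+β; then α = μν and Var = μ(1−μ)/(ν+1).
ν = μ(1−μ)/Var − 1 = 0.1659/0.01287 − 1 = 11.8904.
α = 0.79·11.8904 = 9.39, β = 0.21·11.8904 = 2.50.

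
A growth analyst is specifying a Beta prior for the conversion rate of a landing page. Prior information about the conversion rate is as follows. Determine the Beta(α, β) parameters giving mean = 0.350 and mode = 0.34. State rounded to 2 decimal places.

α = 11.20, β = 20.80

With s = α+β: μ = α/s and mode = (α−1)/(s−2). Eliminating α = μs,
μs − 1 = m(s−2) ⇒ s(μ−m) = 1−2m ⇒ s = 0.32/0.010 = 32.0000.
So α = μs = 11.20, β = (1−μ)s = 20.80.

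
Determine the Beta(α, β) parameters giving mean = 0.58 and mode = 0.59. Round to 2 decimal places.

Let s = α+β. Mean gives α = μs = 0.58s; mode gives (α−1)/(s−2) = 0.59.
Substituting: 0.58s − 1 = 0.59(s−2) = 0.59s − 1.18, so -0.01s = -0.18 and s = 18.0000.
Then α = 0.58×18.0000 = 10.44 and β = s−α = 7.56.

α = 10.44, β = 7.56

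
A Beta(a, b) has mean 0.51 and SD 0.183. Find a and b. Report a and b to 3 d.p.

a = 3.296, b = 3.166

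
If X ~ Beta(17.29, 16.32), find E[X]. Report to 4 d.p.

E[X] = α/(α+β) = 17.29/33.61 = 0.5144.

0.5144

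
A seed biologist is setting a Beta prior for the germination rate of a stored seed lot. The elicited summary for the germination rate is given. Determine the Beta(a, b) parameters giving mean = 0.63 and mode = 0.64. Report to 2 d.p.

a = 17.64, b = 10.36

With s = a+b: μ = a/s and mode = (a−1)/(s−2). Eliminating a = μs,
μs − 1 = m(s−2) ⇒ s(μ−m) = 1−2m ⇒ s = -0.28/-0.01 = 28.0000.
So a = μs = 17.64, b = (1−μ)s = 10.36.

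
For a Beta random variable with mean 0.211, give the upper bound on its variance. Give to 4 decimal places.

0.1665

For fixed mean μ the Beta variance is μ(1−μ)/(α+β+1), increasing as α+β decreases.
Its least upper bound (not attained) is μ(1−μ) = 0.211·0.789 = 0.1665.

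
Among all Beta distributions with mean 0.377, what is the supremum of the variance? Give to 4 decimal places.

0.2349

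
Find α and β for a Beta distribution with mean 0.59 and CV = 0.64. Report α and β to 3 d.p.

α = 0.411, β = 0.286

Var = (CV·μ)² = (0.64×0.59)² = 0.142582.
α+β = μ(1−μ)/Var − 1 = 0.2419/0.142582 − 1 = 0.6966.
Thus α = 0.59·0.6966 = 0.411 and β = 0.41·0.6966 = 0.286.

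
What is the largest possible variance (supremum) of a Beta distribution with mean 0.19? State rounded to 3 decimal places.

0.154

Var = μ(1−μ)/(α+β+1), which approaches μ(1−μ) as α+β → 0.
So the supremum is μ(1−μ) = 0.19×0.81 = 0.154.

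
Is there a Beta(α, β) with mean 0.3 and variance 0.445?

The Beta variance bound is σ² < μ(1−μ).
Here μ(1−μ) = 0.3×0.7 = 0.21, and 0.445 ≥ 0.21.

No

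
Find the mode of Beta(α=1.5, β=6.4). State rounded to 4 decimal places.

0.0847

With α,β > 1, mode = (α−1)/(α+β−2) = 0.5/5.9 = 0.0847.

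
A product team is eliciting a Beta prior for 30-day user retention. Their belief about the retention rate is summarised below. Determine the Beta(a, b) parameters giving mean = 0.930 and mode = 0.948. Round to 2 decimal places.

Let s = a+b. Mean gives a = μs = 0.930s; mode gives (a−1)/(s−2) = 0.948.
Substituting: 0.930s − 1 = 0.948(s−2) = 0.948s − 1.896, so -0.018s = -0.896 and s = 49.7778.
Then a = 0.930×49.7778 = 46.29 and b = s−a = 3.48.

a = 46.29, b = 3.48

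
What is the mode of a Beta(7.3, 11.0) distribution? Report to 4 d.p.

With α,β > 1, mode = (α−1)/(α+β−2) = 6.3/16.3 = 0.3865.

0.3865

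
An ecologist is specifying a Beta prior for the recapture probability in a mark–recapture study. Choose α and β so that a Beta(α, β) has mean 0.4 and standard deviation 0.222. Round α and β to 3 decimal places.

First σ² = 0.049284. Setting α = μn, β = (1−μ)n with n = α+β,
μ(1−μ)/(n+1) = 0.049284 ⇒ n+1 = 0.24/0.049284 = 4.8697 ⇒ n = 3.8697.
Hence α = 0.4×3.8697 = 1.548, β = 0.6×3.8697 = 2.322.

α = 1.548, β = 2.322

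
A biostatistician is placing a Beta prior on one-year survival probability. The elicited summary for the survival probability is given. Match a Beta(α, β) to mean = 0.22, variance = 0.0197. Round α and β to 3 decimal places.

α = 1.696, β = 6.014

Write ν = α+β; then α = μν and Var = μ(1−μ)/(ν+1).
ν = μ(1−μ)/Var − 1 = 0.1716/0.0197 − 1 = 7.7107.
α = 0.22·7.7107 = 1.696, β = 0.78·7.7107 = 6.014.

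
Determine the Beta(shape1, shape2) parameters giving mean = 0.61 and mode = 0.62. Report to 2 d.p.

shape1 = 14.64, shape2 = 9.36

Let s = shape1+shape2. Mean gives shape1 = μs = 0.61s; mode gives (shape1−1)/(s−2) = 0.62.
Substituting: 0.61s − 1 = 0.62(s−2) = 0.62s − 1.24, so -0.01s = -0.24 and s = 24.0000.
Then shape1 = 0.61×24.0000 = 14.64 and shape2 = s−shape1 = 9.36.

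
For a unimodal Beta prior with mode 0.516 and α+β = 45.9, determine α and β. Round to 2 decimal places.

Mode = (α−1)/(κ−2) with κ = α+β, so α−1 = 0.516·43.9 = 22.65.
α = 23.65; β = κ − α = 22.25.

α = 23.65, β = 22.25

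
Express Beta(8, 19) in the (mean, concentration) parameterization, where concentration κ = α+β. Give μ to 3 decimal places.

μ = 0.296, κ = 27

κ = α+β = 8+19 = 27; μ = α/κ = 8/27 = 0.296.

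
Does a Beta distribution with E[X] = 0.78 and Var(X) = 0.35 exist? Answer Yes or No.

The Beta variance bound is σ² < μ(1−μ).
Here μ(1−μ) = 0.78×0.22 = 0.1716, and 0.35 ≥ 0.1716.

No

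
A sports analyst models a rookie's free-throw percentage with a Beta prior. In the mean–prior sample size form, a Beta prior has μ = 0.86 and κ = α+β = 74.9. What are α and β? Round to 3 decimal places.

α = 64.414, β = 10.486

Split κ in proportion μ : (1−μ): α = 0.86·74.9 = 64.414, β = 74.9 − 64.414 = 10.486.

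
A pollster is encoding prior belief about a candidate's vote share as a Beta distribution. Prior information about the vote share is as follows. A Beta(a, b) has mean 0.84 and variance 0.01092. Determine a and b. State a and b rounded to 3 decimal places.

Let s = a+b. The Beta variance is μ(1−μ)/(s+1).
So s+1 = μ(1−μ)/σ² = (0.84×0.16)/0.01092 = 0.1344/0.01092 = 12.3077, giving s = 11.3077.
Then a = μs = 0.84×11.3077 = 9.498 and b = (1−μ)s = 0.16×11.3077 = 1.809.

a = 9.498, b = 1.809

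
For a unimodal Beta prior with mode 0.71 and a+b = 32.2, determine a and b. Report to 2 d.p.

Mode = (a−1)/(κ−2) with κ = a+b, so a−1 = 0.71·30.2 = 21.44.
a = 22.44; b = κ − a = 9.76.

a = 22.44, b = 9.76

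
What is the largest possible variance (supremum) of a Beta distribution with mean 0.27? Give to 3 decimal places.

For fixed mean μ the Beta variance is μ(1−μ)/(α+β+1), increasing as α+β decreases.
Its least upper bound (not attained) is μ(1−μ) = 0.27·0.73 = 0.197.

0.197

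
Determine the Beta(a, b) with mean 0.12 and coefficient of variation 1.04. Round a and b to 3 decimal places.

Var = (CV·μ)² = (1.04×0.12)² = 0.015575.
a+b = μ(1−μ)/Var − 1 = 0.1056/0.015575 − 1 = 5.7801.
Thus a = 0.12·5.7801 = 0.694 and b = 0.88·5.7801 = 5.086.

a = 0.694, b = 5.086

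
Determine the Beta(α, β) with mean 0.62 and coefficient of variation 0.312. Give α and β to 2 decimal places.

Var = (CV·μ)² = (0.312×0.62)² = 0.037419.
α+β = μ(1−μ)/Var − 1 = 0.2356/0.037419 − 1 = 5.2963.
Thus α = 0.62·5.2963 = 3.28 and β = 0.38·5.2963 = 2.01.

α = 3.28, β = 2.01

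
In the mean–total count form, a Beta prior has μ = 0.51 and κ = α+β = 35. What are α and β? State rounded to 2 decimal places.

α = 17.85, β = 17.15

α = μκ = 0.51×35 = 17.85 and β = (1−μ)κ = 0.49×35 = 17.15.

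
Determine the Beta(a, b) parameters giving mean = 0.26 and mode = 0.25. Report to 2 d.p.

Let s = a+b. Mean gives a = μs = 0.26s; mode gives (a−1)/(s−2) = 0.25.
Substituting: 0.26s − 1 = 0.25(s−2) = 0.25s − 0.50, so 0.01s = 0.50 and s = 50.0000.
Then a = 0.26×50.0000 = 13.00 and b = s−a = 37.00.

a = 13.00, b = 37.00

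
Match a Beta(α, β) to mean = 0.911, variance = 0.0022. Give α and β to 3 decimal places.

α = 32.663, β = 3.191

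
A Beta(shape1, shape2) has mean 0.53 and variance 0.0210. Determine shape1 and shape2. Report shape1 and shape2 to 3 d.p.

Write ν = shape1+shape2; then shape1 = μν and Var = μ(1−μ)/(ν+1).
ν = μ(1−μ)/Var − 1 = 0.2491/0.0210 − 1 = 10.8619.
shape1 = 0.53·10.8619 = 5.757, shape2 = 0.47·10.8619 = 5.105.

shape1 = 5.757, shape2 = 5.105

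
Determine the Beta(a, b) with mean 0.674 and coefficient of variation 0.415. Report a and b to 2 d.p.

a = 1.22, b = 0.59

σ = CV·μ = 0.415×0.674 = 0.27971, so σ² = 0.078238.
s+1 = μ(1−μ)/σ² = 0.219724/0.078238 = 2.8084, so s = a+b = 1.8084.
a = μs = 1.22, b = (1−μ)s = 0.59.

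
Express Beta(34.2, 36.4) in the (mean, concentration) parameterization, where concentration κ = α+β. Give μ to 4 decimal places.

μ = 0.4844, κ = 70.6

κ = α+β = 34.2+36.4 = 70.6; μ = α/κ = 34.2/70.6 = 0.4844.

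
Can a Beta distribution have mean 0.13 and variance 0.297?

A Beta with mean μ has variance μ(1−μ)/(α+β+1) < μ(1−μ).
Here μ(1−μ) = 0.13×0.87 = 0.1131, and 0.297 ≥ 0.1131.

No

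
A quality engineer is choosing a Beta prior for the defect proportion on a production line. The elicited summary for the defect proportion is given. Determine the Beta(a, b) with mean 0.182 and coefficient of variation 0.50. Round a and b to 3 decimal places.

Var = (CV·μ)² = (0.50×0.182)² = 0.008281.
a+b = μ(1−μ)/Var − 1 = 0.148876/0.008281 − 1 = 16.9780.
Thus a = 0.182·16.9780 = 3.090 and b = 0.818·16.9780 = 13.888.

a = 3.090, b = 13.888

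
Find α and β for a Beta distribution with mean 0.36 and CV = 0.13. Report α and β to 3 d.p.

α = 37.510, β = 66.684

Var = (CV·μ)² = (0.13×0.36)² = 0.002190.
α+β = μ(1−μ)/Var − 1 = 0.2304/0.002190 − 1 = 104.1940.
Thus α = 0.36·104.1940 = 37.510 and β = 0.64·104.1940 = 66.684.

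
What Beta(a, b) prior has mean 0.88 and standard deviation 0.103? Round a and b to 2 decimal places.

σ² = 0.103² = 0.010609.
With s = a+b, Var = μ(1−μ)/(s+1), so s+1 = (0.88×0.12)/0.010609 = 9.9538 and s = 8.9538.
a = μs = 7.88, b = (1−μ)s = 1.07.

a = 7.88, b = 1.07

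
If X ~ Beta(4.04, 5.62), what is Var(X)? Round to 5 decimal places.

0.02282

μ = 4.04/9.66 = 0.418219; Var = μ(1−μ)/(α+β+1) = 0.2433119/10.66 = 0.02282.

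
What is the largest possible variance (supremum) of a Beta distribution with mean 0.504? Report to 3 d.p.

0.250

Var = μ(1−μ)/(α+β+1), which approaches μ(1−μ) as α+β → 0.
So the supremum is μ(1−μ) = 0.504×0.496 = 0.250.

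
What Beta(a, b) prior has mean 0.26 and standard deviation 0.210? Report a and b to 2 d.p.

a = 0.87, b = 2.49

First σ² = 0.044100. Setting a = μn, b = (1−μ)n with n = a+b,
μ(1−μ)/(n+1) = 0.044100 ⇒ n+1 = 0.1924/0.044100 = 4.3628 ⇒ n = 3.3628.
Hence a = 0.26×3.3628 = 0.87, b = 0.74×3.3628 = 2.49.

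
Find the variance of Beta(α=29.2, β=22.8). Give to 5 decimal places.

0.00465

α+β = 52.0 and αβ = 665.76, so Var = αβ/[(α+β)²(α+β+1)] = 665.76/143312.000 = 0.00465.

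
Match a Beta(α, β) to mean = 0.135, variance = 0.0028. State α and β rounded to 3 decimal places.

By moment matching, α+β = μ(1−μ)/σ² − 1 = (0.135·0.865)/0.0028 − 1 = 41.7054 − 1 = 40.7054.
Since α/(α+β) = μ, α = 0.135·40.7054 = 5.495 and β = 0.865·40.7054 = 35.210.

α = 5.495, β = 35.210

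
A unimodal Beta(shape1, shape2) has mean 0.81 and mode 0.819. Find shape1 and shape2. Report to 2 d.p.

shape1 = 57.42, shape2 = 13.47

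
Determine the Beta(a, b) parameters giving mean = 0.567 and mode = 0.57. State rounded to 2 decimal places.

Let s = a+b. Mean gives a = μs = 0.567s; mode gives (a−1)/(s−2) = 0.57.
Substituting: 0.567s − 1 = 0.57(s−2) = 0.57s − 1.14, so -0.003s = -0.14 and s = 46.6667.
Then a = 0.567×46.6667 = 26.46 and b = s−a = 20.21.

a = 26.46, b = 20.21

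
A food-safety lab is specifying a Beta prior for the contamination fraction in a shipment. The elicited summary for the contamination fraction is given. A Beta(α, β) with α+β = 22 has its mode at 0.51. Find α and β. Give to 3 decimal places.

Since the density peak of Beta(α,β) is at (α−1)/(α+β−2),
α = 1 + 0.51(22−2) = 11.200 and β = 22 − 11.200 = 10.800.

α = 11.200, β = 10.800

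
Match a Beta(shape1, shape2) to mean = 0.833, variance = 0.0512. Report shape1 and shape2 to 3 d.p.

Write ν = shape1+shape2; then shape1 = μν and Var = μ(1−μ)/(ν+1).
ν = μ(1−μ)/Var − 1 = 0.139111/0.0512 − 1 = 1.7170.
shape1 = 0.833·1.7170 = 1.430, shape2 = 0.167·1.7170 = 0.287.

shape1 = 1.430, shape2 = 0.287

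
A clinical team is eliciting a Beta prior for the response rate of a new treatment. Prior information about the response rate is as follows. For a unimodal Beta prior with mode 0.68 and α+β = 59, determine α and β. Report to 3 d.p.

α = 39.760, β = 19.240

Mode = (α−1)/(κ−2) with κ = α+β, so α−1 = 0.68·57 = 38.760.
α = 39.760; β = κ − α = 19.240.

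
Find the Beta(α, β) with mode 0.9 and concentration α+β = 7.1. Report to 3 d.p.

α = 5.590, β = 1.510

For α,β>1 the mode is (α−1)/(α+β−2), so α = mode·(κ−2)+1 = 0.9×5.1+1 = 5.590.
And β = (1−mode)·(κ−2)+1 = 0.1×5.1+1 = 1.510.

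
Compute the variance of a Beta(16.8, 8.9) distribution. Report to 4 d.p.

μ = 16.8/25.7 = 0.653696; Var = μ(1−μ)/(α+β+1) = 0.2263774/26.7 = 0.0085.

0.0085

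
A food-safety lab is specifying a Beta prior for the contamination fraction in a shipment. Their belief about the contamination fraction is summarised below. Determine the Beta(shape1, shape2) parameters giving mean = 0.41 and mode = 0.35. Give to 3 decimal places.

shape1 = 2.050, shape2 = 2.950

Let s = shape1+shape2. Mean gives shape1 = μs = 0.41s; mode gives (shape1−1)/(s−2) = 0.35.
Substituting: 0.41s − 1 = 0.35(s−2) = 0.35s − 0.70, so 0.06s = 0.30 and s = 5.0000.
Then shape1 = 0.41×5.0000 = 2.050 and shape2 = s−shape1 = 2.950.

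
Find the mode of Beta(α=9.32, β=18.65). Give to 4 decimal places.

The density x^(α−1)(1−x)^(β−1) is maximised at (α−1)/(α+β−2) = 8.32/25.97 = 0.3204.

0.3204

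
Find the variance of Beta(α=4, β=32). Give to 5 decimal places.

Var = αβ/[(α+β)²(α+β+1)] = (4×32)/(36²×37) = 128/47952 = 0.00267.

0.00267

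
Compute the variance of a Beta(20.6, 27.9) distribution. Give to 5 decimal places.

0.00494

Var = αβ/[(α+β)²(α+β+1)] = (20.6×27.9)/(48.5²×49.5) = 574.74/116436.375 = 0.00494.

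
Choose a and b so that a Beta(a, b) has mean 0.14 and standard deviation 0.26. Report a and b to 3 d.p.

a = 0.109, b = 0.672

Variance = 0.26² = 0.0676. The moment-matching identity a+b = μ(1−μ)/Var − 1 gives
a+b = 0.1204/0.0676 − 1 = 0.7811, so a = μ·0.7811 = 0.109 and b = (1−μ)·0.7811 = 0.672.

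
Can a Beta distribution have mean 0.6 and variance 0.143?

Yes

A Beta with mean μ has variance μ(1−μ)/(α+β+1) < μ(1−μ).
Here μ(1−μ) = 0.6×0.4 = 0.24, and 0.143 < 0.24.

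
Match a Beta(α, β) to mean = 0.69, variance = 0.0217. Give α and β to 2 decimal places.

By moment matching, α+β = μ(1−μ)/σ² − 1 = (0.69·0.31)/0.0217 − 1 = 9.8571 − 1 = 8.8571.
Since α/(α+β) = μ, α = 0.69·8.8571 = 6.11 and β = 0.31·8.8571 = 2.75.

α = 6.11, β = 2.75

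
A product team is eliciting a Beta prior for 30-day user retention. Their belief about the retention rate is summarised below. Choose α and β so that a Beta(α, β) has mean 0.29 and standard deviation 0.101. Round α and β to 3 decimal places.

Variance = 0.101² = 0.010201. The moment-matching identity α+β = μ(1−μ)/Var − 1 gives
α+β = 0.2059/0.010201 − 1 = 19.1843, so α = μ·19.1843 = 5.563 and β = (1−μ)·19.1843 = 13.621.

α = 5.563, β = 13.621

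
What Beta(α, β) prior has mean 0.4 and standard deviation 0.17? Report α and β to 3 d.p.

Variance = 0.17² = 0.0289. The moment-matching identity α+β = μ(1−μ)/Var − 1 gives
α+β = 0.24/0.0289 − 1 = 7.3045, so α = μ·7.3045 = 2.922 and β = (1−μ)·7.3045 = 4.383.

α = 2.922, β = 4.383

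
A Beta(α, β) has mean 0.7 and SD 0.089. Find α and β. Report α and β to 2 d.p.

α = 17.86, β = 7.65

Variance = 0.089² = 0.007921. The moment-matching identity α+β = μ(1−μ)/Var − 1 gives
α+β = 0.21/0.007921 − 1 = 25.5118, so α = μ·25.5118 = 17.86 and β = (1−μ)·25.5118 = 7.65.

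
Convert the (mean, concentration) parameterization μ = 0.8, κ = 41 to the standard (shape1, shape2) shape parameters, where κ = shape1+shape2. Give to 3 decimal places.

Split κ in proportion μ : (1−μ): shape1 = 0.8·41 = 32.800, shape2 = 41 − 32.800 = 8.200.

shape1 = 32.800, shape2 = 8.200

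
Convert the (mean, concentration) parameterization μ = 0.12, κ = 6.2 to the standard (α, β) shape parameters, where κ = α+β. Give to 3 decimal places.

α = 0.744, β = 5.456

α = μκ = 0.12×6.2 = 0.744 and β = (1−μ)κ = 0.88×6.2 = 5.456.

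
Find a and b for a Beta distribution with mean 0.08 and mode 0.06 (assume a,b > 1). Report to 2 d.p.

a = 3.52, b = 40.48

With s = a+b: μ = a/s and mode = (a−1)/(s−2). Eliminating a = μs,
μs − 1 = m(s−2) ⇒ s(μ−m) = 1−2m ⇒ s = 0.88/0.02 = 44.0000.
So a = μs = 3.52, b = (1−μ)s = 40.48.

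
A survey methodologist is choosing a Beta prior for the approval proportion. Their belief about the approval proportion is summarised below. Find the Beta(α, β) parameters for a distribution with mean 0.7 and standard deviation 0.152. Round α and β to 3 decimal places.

α = 5.663, β = 2.427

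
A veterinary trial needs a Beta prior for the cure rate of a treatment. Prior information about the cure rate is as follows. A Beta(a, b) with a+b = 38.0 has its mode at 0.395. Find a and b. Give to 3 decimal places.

a = 15.220, b = 22.780

For a,b>1 the mode is (a−1)/(a+b−2), so a = mode·(κ−2)+1 = 0.395×36.0+1 = 15.220.
And b = (1−mode)·(κ−2)+1 = 0.605×36.0+1 = 22.780.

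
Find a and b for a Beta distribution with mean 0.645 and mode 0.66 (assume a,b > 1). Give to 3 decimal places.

With s = a+b: μ = a/s and mode = (a−1)/(s−2). Eliminating a = μs,
μs − 1 = m(s−2) ⇒ s(μ−m) = 1−2m ⇒ s = -0.32/-0.015 = 21.3333.
So a = μs = 13.760, b = (1−μ)s = 7.573.

a = 13.760, b = 7.573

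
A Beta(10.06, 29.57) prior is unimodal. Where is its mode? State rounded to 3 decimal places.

0.241

The density x^(α−1)(1−x)^(β−1) is maximised at (α−1)/(α+β−2) = 9.06/37.63 = 0.241.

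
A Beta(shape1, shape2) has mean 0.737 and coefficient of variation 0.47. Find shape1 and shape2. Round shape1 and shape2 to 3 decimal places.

σ = CV·μ = 0.47×0.737 = 0.34639, so σ² = 0.119986.
s+1 = μ(1−μ)/σ² = 0.193831/0.119986 = 1.6154, so s = shape1+shape2 = 0.6154.
shape1 = μs = 0.454, shape2 = (1−μ)s = 0.162.

shape1 = 0.454, shape2 = 0.162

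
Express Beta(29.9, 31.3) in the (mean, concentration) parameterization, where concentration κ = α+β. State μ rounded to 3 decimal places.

κ = α+β = 29.9+31.3 = 61.2; μ = α/κ = 29.9/61.2 = 0.489.

μ = 0.489, κ = 61.2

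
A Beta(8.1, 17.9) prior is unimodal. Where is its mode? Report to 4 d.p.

With α,β > 1, mode = (α−1)/(α+β−2) = 7.1/24.0 = 0.2958.

0.2958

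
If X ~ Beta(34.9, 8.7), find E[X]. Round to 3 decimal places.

The Beta mean is α/(α+β) = 34.9/(34.9+8.7) = 0.800.

0.800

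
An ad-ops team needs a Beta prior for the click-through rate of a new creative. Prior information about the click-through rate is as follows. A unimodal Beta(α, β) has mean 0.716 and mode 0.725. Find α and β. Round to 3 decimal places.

With s = α+β: μ = α/s and mode = (α−1)/(s−2). Eliminating α = μs,
μs − 1 = m(s−2) ⇒ s(μ−m) = 1−2m ⇒ s = -0.450/-0.009 = 50.0000.
So α = μs = 35.800, β = (1−μ)s = 14.200.

α = 35.800, β = 14.200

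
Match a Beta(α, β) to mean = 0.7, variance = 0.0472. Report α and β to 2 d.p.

Let s = α+β. The Beta variance is μ(1−μ)/(s+1).
So s+1 = μ(1−μ)/σ² = (0.7×0.3)/0.0472 = 0.21/0.0472 = 4.4492, giving s = 3.4492.
Then α = μs = 0.7×3.4492 = 2.41 and β = (1−μ)s = 0.3×3.4492 = 1.03.

α = 2.41, β = 1.03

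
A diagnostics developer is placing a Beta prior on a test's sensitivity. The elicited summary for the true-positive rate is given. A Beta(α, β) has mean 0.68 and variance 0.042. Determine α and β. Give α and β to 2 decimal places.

α = 2.84, β = 1.34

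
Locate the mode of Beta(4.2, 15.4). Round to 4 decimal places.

0.1818

With α,β > 1, mode = (α−1)/(α+β−2) = 3.2/17.6 = 0.1818.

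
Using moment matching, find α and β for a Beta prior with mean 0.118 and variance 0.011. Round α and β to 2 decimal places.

α = 1.00, β = 7.46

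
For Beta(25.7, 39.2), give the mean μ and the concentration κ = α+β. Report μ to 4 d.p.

μ = 0.3960, κ = 64.9

κ = α+β = 25.7+39.2 = 64.9; μ = α/κ = 25.7/64.9 = 0.3960.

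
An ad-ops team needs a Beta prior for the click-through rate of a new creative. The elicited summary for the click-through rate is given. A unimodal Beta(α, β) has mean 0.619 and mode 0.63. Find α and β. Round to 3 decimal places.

α = 14.631, β = 9.005

With s = α+β: μ = α/s and mode = (α−1)/(s−2). Eliminating α = μs,
μs − 1 = m(s−2) ⇒ s(μ−m) = 1−2m ⇒ s = -0.26/-0.011 = 23.6364.
So α = μs = 14.631, β = (1−μ)s = 9.005.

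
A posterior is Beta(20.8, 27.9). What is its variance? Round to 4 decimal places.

Var = αβ/[(α+β)²(α+β+1)] = (20.8×27.9)/(48.7²×49.7) = 580.32/117872.993 = 0.0049.

0.0049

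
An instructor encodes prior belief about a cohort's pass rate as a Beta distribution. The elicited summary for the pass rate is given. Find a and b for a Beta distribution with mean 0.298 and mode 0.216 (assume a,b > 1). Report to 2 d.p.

With s = a+b: μ = a/s and mode = (a−1)/(s−2). Eliminating a = μs,
μs − 1 = m(s−2) ⇒ s(μ−m) = 1−2m ⇒ s = 0.568/0.082 = 6.9268.
So a = μs = 2.06, b = (1−μ)s = 4.86.

a = 2.06, b = 4.86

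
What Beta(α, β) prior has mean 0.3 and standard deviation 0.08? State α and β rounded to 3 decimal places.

First σ² = 0.0064. Setting α = μn, β = (1−μ)n with n = α+β,
μ(1−μ)/(n+1) = 0.0064 ⇒ n+1 = 0.21/0.0064 = 32.8125 ⇒ n = 31.8125.
Hence α = 0.3×31.8125 = 9.544, β = 0.7×31.8125 = 22.269.

α = 9.544, β = 22.269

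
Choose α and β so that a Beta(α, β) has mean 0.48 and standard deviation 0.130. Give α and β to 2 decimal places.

α = 6.61, β = 7.16

First σ² = 0.016900. Setting α = μn, β = (1−μ)n with n = α+β,
μ(1−μ)/(n+1) = 0.016900 ⇒ n+1 = 0.2496/0.016900 = 14.7692 ⇒ n = 13.7692.
Hence α = 0.48×13.7692 = 6.61, β = 0.52×13.7692 = 7.16.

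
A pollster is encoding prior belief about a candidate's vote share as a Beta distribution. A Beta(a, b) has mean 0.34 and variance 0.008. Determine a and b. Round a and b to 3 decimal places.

Write ν = a+b; then a = μν and Var = μ(1−μ)/(ν+1).
ν = μ(1−μ)/Var − 1 = 0.2244/0.008 − 1 = 27.0500.
a = 0.34·27.0500 = 9.197, b = 0.66·27.0500 = 17.853.

a = 9.197, b = 17.853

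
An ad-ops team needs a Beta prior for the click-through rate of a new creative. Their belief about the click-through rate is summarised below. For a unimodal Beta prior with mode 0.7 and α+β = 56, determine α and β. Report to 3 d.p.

Mode = (α−1)/(κ−2) with κ = α+β, so α−1 = 0.7·54 = 37.800.
α = 38.800; β = κ − α = 17.200.

α = 38.800, β = 17.200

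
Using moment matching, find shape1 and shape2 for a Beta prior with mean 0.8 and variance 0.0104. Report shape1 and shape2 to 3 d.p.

shape1 = 11.508, shape2 = 2.877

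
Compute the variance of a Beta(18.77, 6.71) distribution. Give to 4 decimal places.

0.0073

μ = 18.77/25.48 = 0.736656; Var = μ(1−μ)/(α+β+1) = 0.1939938/26.48 = 0.0073.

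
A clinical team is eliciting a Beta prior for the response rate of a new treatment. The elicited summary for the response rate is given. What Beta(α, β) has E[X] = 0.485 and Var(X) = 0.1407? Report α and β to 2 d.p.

α = 0.38, β = 0.40

By moment matching, α+β = μ(1−μ)/σ² − 1 = (0.485·0.515)/0.1407 − 1 = 1.7752 − 1 = 0.7752.
Since α/(α+β) = μ, α = 0.485·0.7752 = 0.38 and β = 0.515·0.7752 = 0.40.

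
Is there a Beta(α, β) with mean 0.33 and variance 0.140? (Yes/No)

Yes

For any Beta, Var(X) < E[X]·(1−E[X]).
Here μ(1−μ) = 0.33×0.67 = 0.2211, and 0.140 < 0.2211.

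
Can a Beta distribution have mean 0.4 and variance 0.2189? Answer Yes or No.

Yes

The Beta variance bound is σ² < μ(1−μ).
Here μ(1−μ) = 0.4×0.6 = 0.24, and 0.2189 < 0.24.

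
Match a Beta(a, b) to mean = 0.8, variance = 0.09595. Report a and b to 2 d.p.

By moment matching, a+b = μ(1−μ)/σ² − 1 = (0.8·0.2)/0.09595 − 1 = 1.6675 − 1 = 0.6675.
Since a/(a+b) = μ, a = 0.8·0.6675 = 0.53 and b = 0.2·0.6675 = 0.13.

a = 0.53, b = 0.13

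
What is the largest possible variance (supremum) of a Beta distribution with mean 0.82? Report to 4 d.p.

Var = μ(1−μ)/(α+β+1), which approaches μ(1−μ) as α+β → 0.
So the supremum is μ(1−μ) = 0.82×0.18 = 0.1476.

0.1476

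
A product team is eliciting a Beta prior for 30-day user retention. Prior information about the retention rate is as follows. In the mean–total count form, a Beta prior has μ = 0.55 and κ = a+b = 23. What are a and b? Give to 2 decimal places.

a = μκ = 0.55×23 = 12.65 and b = (1−μ)κ = 0.45×23 = 10.35.

a = 12.65, b = 10.35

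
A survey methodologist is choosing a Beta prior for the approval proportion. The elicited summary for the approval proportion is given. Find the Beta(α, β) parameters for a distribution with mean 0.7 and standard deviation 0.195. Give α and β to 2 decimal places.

α = 3.17, β = 1.36

Variance = 0.195² = 0.038025. The moment-matching identity α+β = μ(1−μ)/Var − 1 gives
α+β = 0.21/0.038025 − 1 = 4.5227, so α = μ·4.5227 = 3.17 and β = (1−μ)·4.5227 = 1.36.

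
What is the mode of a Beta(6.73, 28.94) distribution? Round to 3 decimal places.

0.170

The density x^(α−1)(1−x)^(β−1) is maximised at (α−1)/(α+β−2) = 5.73/33.67 = 0.170.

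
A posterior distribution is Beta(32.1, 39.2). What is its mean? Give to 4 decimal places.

E[X] = α/(α+β) = 32.1/71.3 = 0.4502.

0.4502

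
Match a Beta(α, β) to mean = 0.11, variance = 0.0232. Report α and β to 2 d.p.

α = 0.35, β = 2.87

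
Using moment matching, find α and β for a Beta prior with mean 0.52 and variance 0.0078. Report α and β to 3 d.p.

Write ν = α+β; then α = μν and Var = μ(1−μ)/(ν+1).
ν = μ(1−μ)/Var − 1 = 0.2496/0.0078 − 1 = 31.0000.
α = 0.52·31.0000 = 16.120, β = 0.48·31.0000 = 14.880.

α = 16.120, β = 14.880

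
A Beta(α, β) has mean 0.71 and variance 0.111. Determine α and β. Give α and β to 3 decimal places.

Let s = α+β. The Beta variance is μ(1−μ)/(s+1).
So s+1 = μ(1−μ)/σ² = (0.71×0.29)/0.111 = 0.2059/0.111 = 1.8550, giving s = 0.8550.
Then α = μs = 0.71×0.8550 = 0.607 and β = (1−μ)s = 0.29×0.8550 = 0.248.

α = 0.607, β = 0.248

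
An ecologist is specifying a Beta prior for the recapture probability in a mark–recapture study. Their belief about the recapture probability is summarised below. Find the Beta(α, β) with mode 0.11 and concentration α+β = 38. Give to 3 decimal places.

α = 4.960, β = 33.040

Mode = (α−1)/(κ−2) with κ = α+β, so α−1 = 0.11·36 = 3.960.
α = 4.960; β = κ − α = 33.040.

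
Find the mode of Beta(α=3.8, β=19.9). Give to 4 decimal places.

0.1290

With α,β > 1, mode = (α−1)/(α+β−2) = 2.8/21.7 = 0.1290.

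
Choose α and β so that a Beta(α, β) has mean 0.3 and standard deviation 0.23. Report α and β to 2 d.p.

Variance = 0.23² = 0.0529. The moment-matching identity α+β = μ(1−μ)/Var − 1 gives
α+β = 0.21/0.0529 − 1 = 2.9698, so α = μ·2.9698 = 0.89 and β = (1−μ)·2.9698 = 2.08.

α = 0.89, β = 2.08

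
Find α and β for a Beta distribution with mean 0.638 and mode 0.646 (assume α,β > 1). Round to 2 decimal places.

α = 23.29, β = 13.21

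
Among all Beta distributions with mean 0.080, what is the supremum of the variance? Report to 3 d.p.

Var = μ(1−μ)/(α+β+1), which approaches μ(1−μ) as α+β → 0.
So the supremum is μ(1−μ) = 0.080×0.920 = 0.074.

0.074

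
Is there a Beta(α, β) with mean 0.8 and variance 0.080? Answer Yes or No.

Yes

A Beta with mean μ has variance μ(1−μ)/(α+β+1) < μ(1−μ).
Here μ(1−μ) = 0.8×0.2 = 0.16, and 0.080 < 0.16.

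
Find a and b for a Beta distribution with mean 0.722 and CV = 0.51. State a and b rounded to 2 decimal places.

a = 0.35, b = 0.13

Var = (CV·μ)² = (0.51×0.722)² = 0.135586.
a+b = μ(1−μ)/Var − 1 = 0.200716/0.135586 − 1 = 0.4804.
Thus a = 0.722·0.4804 = 0.35 and b = 0.278·0.4804 = 0.13.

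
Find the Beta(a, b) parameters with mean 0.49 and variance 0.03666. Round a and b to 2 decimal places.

a = 2.85, b = 2.97

By moment matching, a+b = μ(1−μ)/σ² − 1 = (0.49·0.51)/0.03666 − 1 = 6.8167 − 1 = 5.8167.
Since a/(a+b) = μ, a = 0.49·5.8167 = 2.85 and b = 0.51·5.8167 = 2.97.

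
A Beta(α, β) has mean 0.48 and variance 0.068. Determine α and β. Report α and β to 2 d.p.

Let s = α+β. The Beta variance is μ(1−μ)/(s+1).
So s+1 = μ(1−μ)/σ² = (0.48×0.52)/0.068 = 0.2496/0.068 = 3.6706, giving s = 2.6706.
Then α = μs = 0.48×2.6706 = 1.28 and β = (1−μ)s = 0.52×2.6706 = 1.39.

α = 1.28, β = 1.39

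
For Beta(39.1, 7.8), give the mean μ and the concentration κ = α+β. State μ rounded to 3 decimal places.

μ = 0.834, κ = 46.9

κ = α+β = 39.1+7.8 = 46.9; μ = α/κ = 39.1/46.9 = 0.834.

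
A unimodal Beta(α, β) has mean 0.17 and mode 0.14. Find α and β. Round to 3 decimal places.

α = 4.080, β = 19.920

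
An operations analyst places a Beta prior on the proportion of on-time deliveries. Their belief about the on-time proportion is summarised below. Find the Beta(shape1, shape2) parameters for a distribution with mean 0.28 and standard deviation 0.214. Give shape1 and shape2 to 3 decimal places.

shape1 = 0.953, shape2 = 2.450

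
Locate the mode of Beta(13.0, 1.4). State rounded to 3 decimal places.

0.968

The density x^(α−1)(1−x)^(β−1) is maximised at (α−1)/(α+β−2) = 12.0/12.4 = 0.968.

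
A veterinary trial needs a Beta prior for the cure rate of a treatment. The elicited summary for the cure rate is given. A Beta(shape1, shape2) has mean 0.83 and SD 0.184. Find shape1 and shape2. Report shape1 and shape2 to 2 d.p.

Variance = 0.184² = 0.033856. The moment-matching identity shape1+shape2 = μ(1−μ)/Var − 1 gives
shape1+shape2 = 0.1411/0.033856 − 1 = 3.1677, so shape1 = μ·3.1677 = 2.63 and shape2 = (1−μ)·3.1677 = 0.54.

shape1 = 2.63, shape2 = 0.54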